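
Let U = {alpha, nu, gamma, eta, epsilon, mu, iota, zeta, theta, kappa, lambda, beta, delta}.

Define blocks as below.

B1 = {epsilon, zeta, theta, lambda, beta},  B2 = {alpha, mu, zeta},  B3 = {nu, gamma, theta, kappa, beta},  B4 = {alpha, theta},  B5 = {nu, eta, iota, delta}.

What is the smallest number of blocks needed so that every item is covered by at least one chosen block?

4

B1 and B2 and B3 and B5 together: B1 ∪ B2 ∪ B3 ∪ B5 = {alpha, nu, gamma, eta, epsilon, mu, iota, zeta, theta, kappa, lambda, beta, delta} — every item is covered.
Only B3 contains gamma, so B3 is forced; the remaining 8 items need at least 3 more blocks (each remaining block adds at most 3) — so at least 4 blocks are needed, and 4 is optimal.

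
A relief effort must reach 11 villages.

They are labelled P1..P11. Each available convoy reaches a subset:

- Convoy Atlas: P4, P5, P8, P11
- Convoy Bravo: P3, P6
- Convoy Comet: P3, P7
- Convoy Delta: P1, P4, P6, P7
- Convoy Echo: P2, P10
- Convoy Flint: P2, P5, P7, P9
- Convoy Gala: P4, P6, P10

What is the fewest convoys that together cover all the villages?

5

Atlas and Comet and Delta and Echo and Flint together: Atlas ∪ Comet ∪ Delta ∪ Echo ∪ Flint = {P1, P2, P3, P4, P5, P6, P7, P8, P9, P10, P11} — every village is covered.
No 4 of the 7 convoys cover everything (all 35 combinations miss at least one village), so 5 is optimal.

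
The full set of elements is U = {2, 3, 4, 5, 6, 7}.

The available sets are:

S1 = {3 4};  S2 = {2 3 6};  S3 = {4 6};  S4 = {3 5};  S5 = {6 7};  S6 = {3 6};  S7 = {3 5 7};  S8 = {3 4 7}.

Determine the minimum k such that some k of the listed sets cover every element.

3

S2 and S7 and S8 together: S2 ∪ S7 ∪ S8 = {2, 3, 4, 5, 6, 7} — every element is covered.
Only S2 contains 2, so S2 is forced; the remaining 3 elements need at least 2 more sets (each remaining set adds at most 2) — so at least 3 sets are needed, and 3 is optimal.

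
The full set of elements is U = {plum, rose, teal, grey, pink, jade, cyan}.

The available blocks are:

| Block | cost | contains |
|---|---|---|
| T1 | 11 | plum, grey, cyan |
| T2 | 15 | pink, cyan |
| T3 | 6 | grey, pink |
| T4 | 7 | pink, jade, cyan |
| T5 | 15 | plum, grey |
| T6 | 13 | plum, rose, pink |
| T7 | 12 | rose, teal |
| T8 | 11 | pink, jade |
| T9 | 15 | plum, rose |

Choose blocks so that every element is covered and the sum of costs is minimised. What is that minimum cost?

30

T1, T4, T7 together cover every element (T1 ∪ T4 ∪ T7 = {plum, rose, teal, grey, pink, jade, cyan}); total cost 11 + 7 + 12 = 30.
No covering selection has total cost below 30.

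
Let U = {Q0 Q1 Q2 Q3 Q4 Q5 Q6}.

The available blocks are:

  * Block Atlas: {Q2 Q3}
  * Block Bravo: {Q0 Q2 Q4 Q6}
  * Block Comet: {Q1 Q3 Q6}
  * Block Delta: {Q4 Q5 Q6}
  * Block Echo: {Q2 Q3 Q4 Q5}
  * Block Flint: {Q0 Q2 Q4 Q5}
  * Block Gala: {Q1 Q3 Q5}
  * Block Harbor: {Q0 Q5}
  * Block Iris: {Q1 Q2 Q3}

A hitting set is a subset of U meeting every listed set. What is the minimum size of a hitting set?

3

Take H = {Q2, Q3, Q5}. Each listed block contains at least one of these, so H is a hitting set of size 3.
No choice of 2 elements meets every block, so 3 is the minimum.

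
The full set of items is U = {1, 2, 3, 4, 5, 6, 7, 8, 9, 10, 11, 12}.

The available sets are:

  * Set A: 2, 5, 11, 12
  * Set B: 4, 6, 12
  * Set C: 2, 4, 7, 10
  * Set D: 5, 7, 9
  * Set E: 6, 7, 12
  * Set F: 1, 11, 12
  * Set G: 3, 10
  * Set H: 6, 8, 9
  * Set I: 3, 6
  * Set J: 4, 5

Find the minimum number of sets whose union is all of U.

5

Take {A, C, F, H, I}. Their union is {1, 2, 3, 4, 5, 6, 7, 8, 9, 10, 11, 12}, which is all 12 items.
No 4 of the 10 sets cover everything (all 210 combinations miss at least one item), so 5 is optimal.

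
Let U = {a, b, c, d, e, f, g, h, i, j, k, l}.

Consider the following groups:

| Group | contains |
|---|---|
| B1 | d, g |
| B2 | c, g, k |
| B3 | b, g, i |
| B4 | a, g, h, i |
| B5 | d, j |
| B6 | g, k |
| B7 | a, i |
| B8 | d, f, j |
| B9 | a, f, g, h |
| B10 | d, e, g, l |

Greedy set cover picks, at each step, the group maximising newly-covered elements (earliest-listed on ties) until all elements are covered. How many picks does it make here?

Greedy: pick B4 (covers 4 new) → pick B8 (covers 3 new) → pick B2 (covers 2 new) → pick B10 (covers 2 new) → pick B3 (covers 1 new). Total picks: 5.

5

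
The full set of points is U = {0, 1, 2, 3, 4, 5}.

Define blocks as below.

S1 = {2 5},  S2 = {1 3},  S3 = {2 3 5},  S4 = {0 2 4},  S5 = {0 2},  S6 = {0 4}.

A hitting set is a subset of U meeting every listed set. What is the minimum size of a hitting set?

H = {1, 2, 4} meets every block (each contains at least one member of H), and |H| = 3.
The blocks S1, S2, S6 are pairwise disjoint, so any hitting set needs a separate point for each — at least 3. Hence 3 is optimal.

3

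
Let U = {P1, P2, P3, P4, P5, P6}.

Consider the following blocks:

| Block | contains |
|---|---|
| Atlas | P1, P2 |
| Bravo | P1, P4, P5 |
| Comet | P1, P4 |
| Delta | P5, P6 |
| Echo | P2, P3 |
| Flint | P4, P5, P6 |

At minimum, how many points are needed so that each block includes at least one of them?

3

The 3 points {P1, P3, P6} hit every block.
The blocks Comet, Delta, Echo are pairwise disjoint, so any hitting set needs a separate point for each — at least 3. Hence 3 is optimal.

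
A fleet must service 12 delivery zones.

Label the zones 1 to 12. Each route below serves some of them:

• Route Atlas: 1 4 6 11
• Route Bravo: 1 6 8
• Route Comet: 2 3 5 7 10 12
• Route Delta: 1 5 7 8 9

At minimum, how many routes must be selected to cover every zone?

3

Take {Atlas, Comet, Delta}. Their union is {1, 2, 3, 4, 5, 6, 7, 8, 9, 10, 11, 12}, which is all 12 zones.
Only Comet contains 2, so Comet is forced; the remaining 6 zones need at least 2 more routes (each remaining route adds at most 4) — so at least 3 routes are needed, and 3 is optimal.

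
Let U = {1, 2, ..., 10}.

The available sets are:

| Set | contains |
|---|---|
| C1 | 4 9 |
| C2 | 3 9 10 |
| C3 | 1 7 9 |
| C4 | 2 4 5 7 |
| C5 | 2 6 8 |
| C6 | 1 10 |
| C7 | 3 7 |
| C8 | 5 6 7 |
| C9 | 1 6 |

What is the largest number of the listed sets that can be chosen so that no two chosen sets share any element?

4

C1, C5, C6, C7 are pairwise disjoint (C1={4,9}; C5={2,6,8}; C6={1,10}; C7={3,7}).
Every remaining set overlaps one of these, and no 5 of the listed sets are pairwise disjoint, so 4 is the maximum.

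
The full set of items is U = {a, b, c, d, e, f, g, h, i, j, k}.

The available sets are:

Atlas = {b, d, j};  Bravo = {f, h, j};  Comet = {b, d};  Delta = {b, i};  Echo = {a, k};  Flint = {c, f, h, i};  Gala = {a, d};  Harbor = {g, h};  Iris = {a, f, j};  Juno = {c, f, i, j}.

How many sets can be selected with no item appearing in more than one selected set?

4

Comet, Echo, Harbor, Juno are pairwise disjoint (Comet={b,d}; Echo={a,k}; Harbor={g,h}; Juno={c,f,i,j}).
Every remaining set overlaps one of these, and no 5 of the listed sets are pairwise disjoint, so 4 is the maximum.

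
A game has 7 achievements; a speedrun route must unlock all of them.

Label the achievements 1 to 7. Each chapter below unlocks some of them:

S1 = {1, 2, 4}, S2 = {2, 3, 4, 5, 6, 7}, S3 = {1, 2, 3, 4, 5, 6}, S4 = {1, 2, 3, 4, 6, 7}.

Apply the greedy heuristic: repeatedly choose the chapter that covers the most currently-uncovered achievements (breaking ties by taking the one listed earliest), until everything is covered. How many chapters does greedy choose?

Greedy: pick S2 (covers 6 new) → pick S1 (covers 1 new). Total picks: 2.

2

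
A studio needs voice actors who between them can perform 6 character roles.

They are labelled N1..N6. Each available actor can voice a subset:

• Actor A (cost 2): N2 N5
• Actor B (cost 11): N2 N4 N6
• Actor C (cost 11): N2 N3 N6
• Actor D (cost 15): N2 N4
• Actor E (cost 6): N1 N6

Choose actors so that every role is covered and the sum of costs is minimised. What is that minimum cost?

A, B, C, E together cover every role (A ∪ B ∪ C ∪ E = {N1, N2, N3, N4, N5, N6}); total cost 2 + 11 + 11 + 6 = 30.
No covering selection has total cost below 30.

30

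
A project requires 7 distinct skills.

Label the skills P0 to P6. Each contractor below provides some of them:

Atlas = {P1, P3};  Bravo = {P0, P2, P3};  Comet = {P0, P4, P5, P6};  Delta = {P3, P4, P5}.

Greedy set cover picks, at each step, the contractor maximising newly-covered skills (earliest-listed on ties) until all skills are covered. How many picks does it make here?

3

Greedy: pick Comet (covers 4 new) → pick Atlas (covers 2 new) → pick Bravo (covers 1 new). Total picks: 3.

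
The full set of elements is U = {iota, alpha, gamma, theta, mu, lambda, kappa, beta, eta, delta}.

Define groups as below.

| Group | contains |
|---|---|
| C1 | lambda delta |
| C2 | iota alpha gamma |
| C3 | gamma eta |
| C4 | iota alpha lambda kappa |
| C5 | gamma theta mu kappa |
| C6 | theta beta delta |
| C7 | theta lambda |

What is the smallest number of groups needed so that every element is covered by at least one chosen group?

4

Take {C3, C4, C5, C6}. Their union is {iota, alpha, gamma, theta, mu, lambda, kappa, beta, eta, delta}, which is all 10 elements.
No 3 of the 7 groups cover everything (all 35 combinations miss at least one element), so 4 is optimal.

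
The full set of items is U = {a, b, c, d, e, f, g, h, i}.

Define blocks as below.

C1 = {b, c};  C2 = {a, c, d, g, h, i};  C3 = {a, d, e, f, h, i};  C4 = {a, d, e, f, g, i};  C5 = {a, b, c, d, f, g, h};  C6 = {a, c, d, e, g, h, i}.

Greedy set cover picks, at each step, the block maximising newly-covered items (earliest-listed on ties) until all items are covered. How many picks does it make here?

2

Greedy: pick C5 (covers 7 new) → pick C3 (covers 2 new). Total picks: 2.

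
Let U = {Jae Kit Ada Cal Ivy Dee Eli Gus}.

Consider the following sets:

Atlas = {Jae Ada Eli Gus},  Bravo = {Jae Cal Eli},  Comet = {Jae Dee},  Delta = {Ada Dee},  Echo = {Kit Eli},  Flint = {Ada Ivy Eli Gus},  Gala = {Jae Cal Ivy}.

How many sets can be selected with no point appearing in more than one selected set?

3

Delta, Echo, Gala are pairwise disjoint (Delta={Ada,Dee}; Echo={Kit,Eli}; Gala={Jae,Cal,Ivy}).
Every remaining set overlaps one of these, and no 4 of the listed sets are pairwise disjoint, so 3 is the maximum.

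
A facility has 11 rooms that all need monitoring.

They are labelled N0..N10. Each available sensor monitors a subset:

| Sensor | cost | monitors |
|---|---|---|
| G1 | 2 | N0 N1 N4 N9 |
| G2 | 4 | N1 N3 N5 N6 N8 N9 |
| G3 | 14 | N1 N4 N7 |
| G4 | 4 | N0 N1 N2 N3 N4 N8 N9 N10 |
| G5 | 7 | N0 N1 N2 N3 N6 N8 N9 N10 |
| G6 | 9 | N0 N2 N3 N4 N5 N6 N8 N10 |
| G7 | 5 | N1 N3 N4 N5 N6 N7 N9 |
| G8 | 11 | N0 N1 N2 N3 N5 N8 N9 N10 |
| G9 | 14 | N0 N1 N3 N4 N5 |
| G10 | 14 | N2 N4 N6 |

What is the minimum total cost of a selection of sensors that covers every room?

9

G4, G7 together cover every room (G4 ∪ G7 = {N0, N1, N2, N3, N4, N5, N6, N7, N8, N9, N10}); total cost 4 + 5 = 9.
The greedy pick G1, G2, G4, G7 costs 15; no covering selection beats 9.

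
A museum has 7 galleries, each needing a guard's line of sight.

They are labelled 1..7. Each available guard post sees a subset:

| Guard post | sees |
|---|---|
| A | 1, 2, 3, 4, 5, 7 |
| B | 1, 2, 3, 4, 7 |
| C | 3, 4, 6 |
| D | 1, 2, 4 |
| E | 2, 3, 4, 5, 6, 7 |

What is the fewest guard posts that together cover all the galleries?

A and E together: A ∪ E = {1, 2, 3, 4, 5, 6, 7} — every gallery is covered.
No single guard post has all 7 galleries (the largest, A, has 6), so 2 is optimal.

2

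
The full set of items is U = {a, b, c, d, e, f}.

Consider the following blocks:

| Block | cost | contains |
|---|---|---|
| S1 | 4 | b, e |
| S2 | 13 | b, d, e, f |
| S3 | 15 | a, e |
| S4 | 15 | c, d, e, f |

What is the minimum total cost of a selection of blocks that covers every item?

34

S1, S3, S4 together cover every item (S1 ∪ S3 ∪ S4 = {a, b, c, d, e, f}); total cost 4 + 15 + 15 = 34.
No covering selection has total cost below 34.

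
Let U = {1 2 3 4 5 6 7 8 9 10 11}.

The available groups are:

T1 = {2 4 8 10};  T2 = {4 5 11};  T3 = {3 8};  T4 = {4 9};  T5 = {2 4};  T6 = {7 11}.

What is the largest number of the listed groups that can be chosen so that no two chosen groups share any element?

3

T3, T5, T6 are pairwise disjoint (T3={3,8}; T5={2,4}; T6={7,11}).
Every remaining group overlaps one of these, and no 4 of the listed groups are pairwise disjoint, so 3 is the maximum.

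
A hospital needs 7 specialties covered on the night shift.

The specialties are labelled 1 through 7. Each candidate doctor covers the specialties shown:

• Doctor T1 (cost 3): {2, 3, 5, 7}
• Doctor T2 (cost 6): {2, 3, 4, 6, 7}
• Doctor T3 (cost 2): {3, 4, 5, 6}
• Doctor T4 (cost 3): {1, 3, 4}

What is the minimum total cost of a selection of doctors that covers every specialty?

T1, T3, T4 together cover every specialty (T1 ∪ T3 ∪ T4 = {1, 2, 3, 4, 5, 6, 7}); total cost 3 + 2 + 3 = 8.
No covering selection has total cost below 8.

8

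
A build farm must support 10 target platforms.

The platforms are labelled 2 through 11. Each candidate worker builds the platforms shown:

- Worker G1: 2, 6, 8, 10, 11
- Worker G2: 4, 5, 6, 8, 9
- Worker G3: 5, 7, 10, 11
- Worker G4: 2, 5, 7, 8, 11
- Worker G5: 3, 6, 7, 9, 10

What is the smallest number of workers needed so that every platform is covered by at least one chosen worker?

G1 and G2 and G5 together: G1 ∪ G2 ∪ G5 = {2, 3, 4, 5, 6, 7, 8, 9, 10, 11} — every platform is covered.
Only G5 contains 3, so G5 is forced; the remaining 5 platforms need at least 2 more workers (each remaining worker adds at most 4) — so at least 3 workers are needed, and 3 is optimal.

3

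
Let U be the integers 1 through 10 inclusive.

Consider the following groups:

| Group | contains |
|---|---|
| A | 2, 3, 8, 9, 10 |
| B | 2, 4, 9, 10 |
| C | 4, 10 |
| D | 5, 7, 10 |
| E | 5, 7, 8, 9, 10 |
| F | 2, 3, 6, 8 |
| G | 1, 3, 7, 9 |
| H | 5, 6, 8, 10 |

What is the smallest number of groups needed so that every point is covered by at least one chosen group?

B, G, and H cover everything between them: the union {1, 2, 3, 4, 5, 6, 7, 8, 9, 10} is all of U.
Only G contains 1, so G is forced; the remaining 6 points need at least 2 more groups (each remaining group adds at most 4) — so at least 3 groups are needed, and 3 is optimal.

3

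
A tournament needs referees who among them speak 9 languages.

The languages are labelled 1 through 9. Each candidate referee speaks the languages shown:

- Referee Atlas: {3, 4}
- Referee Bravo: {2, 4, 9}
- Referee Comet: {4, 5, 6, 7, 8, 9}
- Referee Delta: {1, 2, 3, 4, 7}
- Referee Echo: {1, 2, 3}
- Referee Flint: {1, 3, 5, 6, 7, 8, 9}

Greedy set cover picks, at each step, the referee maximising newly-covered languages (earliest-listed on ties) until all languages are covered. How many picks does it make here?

Greedy: pick Flint (covers 7 new) → pick Bravo (covers 2 new). Total picks: 2.

2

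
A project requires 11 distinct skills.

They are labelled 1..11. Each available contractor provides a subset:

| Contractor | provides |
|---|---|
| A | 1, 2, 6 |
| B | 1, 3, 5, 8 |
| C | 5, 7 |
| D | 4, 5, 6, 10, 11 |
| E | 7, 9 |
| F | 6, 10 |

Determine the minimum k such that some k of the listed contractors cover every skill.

Take {A, B, D, E}. Their union is {1, 2, 3, 4, 5, 6, 7, 8, 9, 10, 11}, which is all 11 skills.
No 3 of the 6 contractors cover everything (all 20 combinations miss at least one skill), so 4 is optimal.

4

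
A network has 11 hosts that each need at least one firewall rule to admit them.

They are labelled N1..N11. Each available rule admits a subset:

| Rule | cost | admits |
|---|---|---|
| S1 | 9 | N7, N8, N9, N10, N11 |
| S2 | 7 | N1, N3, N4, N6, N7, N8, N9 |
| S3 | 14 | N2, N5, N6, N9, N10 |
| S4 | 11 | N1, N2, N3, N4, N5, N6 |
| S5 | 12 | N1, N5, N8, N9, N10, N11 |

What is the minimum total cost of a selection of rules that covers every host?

S1, S4 together cover every host (S1 ∪ S4 = {N1, N2, N3, N4, N5, N6, N7, N8, N9, N10, N11}); total cost 9 + 11 = 20.
The greedy pick S2, S5, S4 costs 30; no covering selection beats 20.

20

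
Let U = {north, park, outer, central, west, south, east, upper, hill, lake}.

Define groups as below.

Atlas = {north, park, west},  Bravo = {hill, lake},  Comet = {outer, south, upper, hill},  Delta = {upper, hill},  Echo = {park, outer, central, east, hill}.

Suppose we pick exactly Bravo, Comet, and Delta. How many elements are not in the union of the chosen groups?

Union of Bravo, Comet, Delta = {outer, south, upper, hill, lake}.
Not covered: north, park, central, west, east — 5 elements.

5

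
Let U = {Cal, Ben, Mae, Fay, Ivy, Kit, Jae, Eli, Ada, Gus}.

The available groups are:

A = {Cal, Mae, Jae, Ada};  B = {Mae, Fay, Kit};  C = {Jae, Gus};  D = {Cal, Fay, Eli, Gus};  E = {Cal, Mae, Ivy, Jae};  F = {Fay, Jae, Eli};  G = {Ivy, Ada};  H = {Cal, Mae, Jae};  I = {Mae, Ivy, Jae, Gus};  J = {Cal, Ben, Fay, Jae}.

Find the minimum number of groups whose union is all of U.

4

B and D and G and J together: B ∪ D ∪ G ∪ J = {Cal, Ben, Mae, Fay, Ivy, Kit, Jae, Eli, Ada, Gus} — every item is covered.
Only B contains Kit, so B is forced; the remaining 7 items need at least 3 more groups (each remaining group adds at most 3) — so at least 4 groups are needed, and 4 is optimal.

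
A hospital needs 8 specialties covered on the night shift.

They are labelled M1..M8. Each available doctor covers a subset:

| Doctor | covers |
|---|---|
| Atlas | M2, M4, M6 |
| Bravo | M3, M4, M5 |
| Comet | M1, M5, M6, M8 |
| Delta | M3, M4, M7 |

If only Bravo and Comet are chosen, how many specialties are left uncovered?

Union of Bravo, Comet = {M1, M3, M4, M5, M6, M8}.
Not covered: M2, M7 — 2 specialties.

2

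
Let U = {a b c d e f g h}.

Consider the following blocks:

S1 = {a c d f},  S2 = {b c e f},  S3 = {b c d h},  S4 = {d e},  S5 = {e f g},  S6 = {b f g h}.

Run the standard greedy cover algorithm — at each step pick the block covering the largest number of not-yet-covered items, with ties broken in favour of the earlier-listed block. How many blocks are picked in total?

3

Greedy: pick S1 (covers 4 new) → pick S6 (covers 3 new) → pick S2 (covers 1 new). Total picks: 3.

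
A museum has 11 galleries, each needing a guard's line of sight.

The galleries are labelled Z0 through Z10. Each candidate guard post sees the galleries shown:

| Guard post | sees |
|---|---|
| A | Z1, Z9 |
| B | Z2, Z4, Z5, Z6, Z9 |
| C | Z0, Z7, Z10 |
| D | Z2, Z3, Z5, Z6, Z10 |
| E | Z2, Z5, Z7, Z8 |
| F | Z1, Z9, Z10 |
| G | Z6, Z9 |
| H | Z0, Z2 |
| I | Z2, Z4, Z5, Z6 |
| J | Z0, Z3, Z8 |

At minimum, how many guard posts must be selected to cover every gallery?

E and F and I and J together: E ∪ F ∪ I ∪ J = {Z0, Z1, Z2, Z3, Z4, Z5, Z6, Z7, Z8, Z9, Z10} — every gallery is covered.
No 3 of the 10 guard posts cover everything (all 120 combinations miss at least one gallery), so 4 is optimal.

4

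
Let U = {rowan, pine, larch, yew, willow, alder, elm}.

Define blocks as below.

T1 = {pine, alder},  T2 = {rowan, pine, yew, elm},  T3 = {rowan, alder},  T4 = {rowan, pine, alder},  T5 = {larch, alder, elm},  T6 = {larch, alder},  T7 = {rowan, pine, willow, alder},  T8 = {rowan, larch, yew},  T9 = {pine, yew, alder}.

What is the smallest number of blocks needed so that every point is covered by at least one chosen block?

3

T5 and T7 and T8 together: T5 ∪ T7 ∪ T8 = {rowan, pine, larch, yew, willow, alder, elm} — every point is covered.
Only T7 contains willow, so T7 is forced; the remaining 3 points need at least 2 more blocks (each remaining block adds at most 2) — so at least 3 blocks are needed, and 3 is optimal.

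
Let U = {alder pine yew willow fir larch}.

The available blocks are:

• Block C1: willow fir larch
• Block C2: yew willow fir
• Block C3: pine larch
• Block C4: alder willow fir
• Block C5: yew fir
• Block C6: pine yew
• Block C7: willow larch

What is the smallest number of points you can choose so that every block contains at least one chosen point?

3

Take H = {yew, fir, larch}. Each listed block contains at least one of these, so H is a hitting set of size 3.
No choice of 2 points meets every block, so 3 is the minimum.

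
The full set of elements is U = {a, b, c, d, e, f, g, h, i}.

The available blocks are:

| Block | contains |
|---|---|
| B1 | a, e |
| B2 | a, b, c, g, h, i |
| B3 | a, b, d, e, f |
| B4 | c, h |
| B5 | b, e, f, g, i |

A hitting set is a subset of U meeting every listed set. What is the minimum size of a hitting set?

The 2 elements {c, e} hit every block.
The blocks B1, B4 are pairwise disjoint, so any hitting set needs a separate element for each — at least 2. Hence 2 is optimal.

2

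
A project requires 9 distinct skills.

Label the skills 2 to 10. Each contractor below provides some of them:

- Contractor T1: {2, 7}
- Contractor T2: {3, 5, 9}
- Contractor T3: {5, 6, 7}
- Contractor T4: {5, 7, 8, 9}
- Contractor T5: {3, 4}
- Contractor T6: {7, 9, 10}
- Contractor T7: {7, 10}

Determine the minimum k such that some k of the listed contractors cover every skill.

5

T1 and T3 and T4 and T5 and T7 together: T1 ∪ T3 ∪ T4 ∪ T5 ∪ T7 = {2, 3, 4, 5, 6, 7, 8, 9, 10} — every skill is covered.
No 4 of the 7 contractors cover everything (all 35 combinations miss at least one skill), so 5 is optimal.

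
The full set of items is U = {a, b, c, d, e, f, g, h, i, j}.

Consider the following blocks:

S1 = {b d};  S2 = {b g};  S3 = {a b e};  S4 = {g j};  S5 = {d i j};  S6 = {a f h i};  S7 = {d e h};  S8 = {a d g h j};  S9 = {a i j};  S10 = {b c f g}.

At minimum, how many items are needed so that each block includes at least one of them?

3

The 3 items {a, d, g} hit every block.
The blocks S7, S9, S10 are pairwise disjoint, so any hitting set needs a separate item for each — at least 3. Hence 3 is optimal.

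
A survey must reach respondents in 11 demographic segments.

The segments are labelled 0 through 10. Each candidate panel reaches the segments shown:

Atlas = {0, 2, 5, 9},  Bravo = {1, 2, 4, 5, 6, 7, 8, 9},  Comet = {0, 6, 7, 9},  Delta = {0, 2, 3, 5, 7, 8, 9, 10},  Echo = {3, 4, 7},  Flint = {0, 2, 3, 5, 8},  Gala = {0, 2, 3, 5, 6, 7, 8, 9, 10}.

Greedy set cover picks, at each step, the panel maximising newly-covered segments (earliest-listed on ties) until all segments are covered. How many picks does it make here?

2

Greedy: pick Gala (covers 9 new) → pick Bravo (covers 2 new). Total picks: 2.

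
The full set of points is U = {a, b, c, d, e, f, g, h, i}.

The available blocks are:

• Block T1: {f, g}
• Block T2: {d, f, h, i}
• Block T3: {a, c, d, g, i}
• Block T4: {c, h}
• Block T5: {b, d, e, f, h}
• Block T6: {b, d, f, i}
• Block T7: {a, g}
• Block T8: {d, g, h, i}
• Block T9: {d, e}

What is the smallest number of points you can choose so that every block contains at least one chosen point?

3

The 3 points {c, d, g} hit every block.
The blocks T4, T7, T9 are pairwise disjoint, so any hitting set needs a separate point for each — at least 3. Hence 3 is optimal.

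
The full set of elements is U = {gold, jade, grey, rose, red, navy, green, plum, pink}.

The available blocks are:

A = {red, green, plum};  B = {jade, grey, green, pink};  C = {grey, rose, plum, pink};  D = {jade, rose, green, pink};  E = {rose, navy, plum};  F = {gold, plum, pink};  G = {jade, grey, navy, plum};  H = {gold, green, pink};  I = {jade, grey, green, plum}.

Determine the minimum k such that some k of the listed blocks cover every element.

4

A and C and G and H together: A ∪ C ∪ G ∪ H = {gold, jade, grey, rose, red, navy, green, plum, pink} — every element is covered.
No 3 of the 9 blocks cover everything (all 84 combinations miss at least one element), so 4 is optimal.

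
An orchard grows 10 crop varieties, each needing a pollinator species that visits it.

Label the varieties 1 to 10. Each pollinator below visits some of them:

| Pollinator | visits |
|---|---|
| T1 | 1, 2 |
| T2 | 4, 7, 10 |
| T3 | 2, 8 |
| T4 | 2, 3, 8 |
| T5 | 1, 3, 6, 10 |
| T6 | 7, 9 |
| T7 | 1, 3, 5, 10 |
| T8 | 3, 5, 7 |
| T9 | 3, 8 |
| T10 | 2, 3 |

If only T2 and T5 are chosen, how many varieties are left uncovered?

4

Union of T2, T5 = {1, 3, 4, 6, 7, 10}.
Not covered: 2, 5, 8, 9 — 4 varieties.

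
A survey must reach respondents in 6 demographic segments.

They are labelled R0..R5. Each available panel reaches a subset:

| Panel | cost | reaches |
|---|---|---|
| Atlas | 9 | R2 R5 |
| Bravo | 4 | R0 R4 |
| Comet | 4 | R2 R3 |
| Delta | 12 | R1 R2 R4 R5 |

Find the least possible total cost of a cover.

20

Bravo, Comet, Delta together cover every segment (Bravo ∪ Comet ∪ Delta = {R0, R1, R2, R3, R4, R5}); total cost 4 + 4 + 12 = 20.
No covering selection has total cost below 20.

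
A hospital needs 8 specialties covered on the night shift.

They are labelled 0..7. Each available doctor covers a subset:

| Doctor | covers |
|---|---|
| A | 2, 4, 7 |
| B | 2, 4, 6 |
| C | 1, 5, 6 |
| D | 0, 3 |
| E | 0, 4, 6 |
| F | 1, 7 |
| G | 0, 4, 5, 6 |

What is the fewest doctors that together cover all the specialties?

3

Take {A, C, D}. Their union is {0, 1, 2, 3, 4, 5, 6, 7}, which is all 8 specialties.
Only D contains 3, so D is forced; the remaining 6 specialties need at least 2 more doctors (each remaining doctor adds at most 3) — so at least 3 doctors are needed, and 3 is optimal.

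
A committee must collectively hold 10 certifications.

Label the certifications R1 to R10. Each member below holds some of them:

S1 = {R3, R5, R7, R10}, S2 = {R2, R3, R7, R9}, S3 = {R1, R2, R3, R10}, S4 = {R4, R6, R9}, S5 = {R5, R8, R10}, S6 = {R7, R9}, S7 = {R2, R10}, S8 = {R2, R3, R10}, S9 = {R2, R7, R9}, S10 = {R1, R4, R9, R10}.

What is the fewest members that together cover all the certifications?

4

Take {S2, S3, S4, S5}. Their union is {R1, R2, R3, R4, R5, R6, R7, R8, R9, R10}, which is all 10 certifications.
No 3 of the 10 members cover everything (all 120 combinations miss at least one certification), so 4 is optimal.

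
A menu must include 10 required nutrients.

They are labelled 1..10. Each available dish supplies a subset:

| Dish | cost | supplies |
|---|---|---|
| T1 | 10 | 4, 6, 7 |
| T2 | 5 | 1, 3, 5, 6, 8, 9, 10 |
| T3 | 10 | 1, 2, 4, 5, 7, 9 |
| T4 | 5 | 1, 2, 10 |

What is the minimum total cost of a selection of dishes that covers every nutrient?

15

T2, T3 together cover every nutrient (T2 ∪ T3 = {1, 2, 3, 4, 5, 6, 7, 8, 9, 10}); total cost 5 + 10 = 15.
No covering selection has total cost below 15.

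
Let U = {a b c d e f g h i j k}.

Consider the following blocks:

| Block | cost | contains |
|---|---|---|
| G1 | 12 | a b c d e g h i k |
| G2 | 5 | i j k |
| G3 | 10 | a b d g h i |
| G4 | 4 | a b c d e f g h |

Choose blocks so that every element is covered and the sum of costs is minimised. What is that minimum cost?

9

G2, G4 together cover every element (G2 ∪ G4 = {a, b, c, d, e, f, g, h, i, j, k}); total cost 5 + 4 = 9.
No covering selection has total cost below 9.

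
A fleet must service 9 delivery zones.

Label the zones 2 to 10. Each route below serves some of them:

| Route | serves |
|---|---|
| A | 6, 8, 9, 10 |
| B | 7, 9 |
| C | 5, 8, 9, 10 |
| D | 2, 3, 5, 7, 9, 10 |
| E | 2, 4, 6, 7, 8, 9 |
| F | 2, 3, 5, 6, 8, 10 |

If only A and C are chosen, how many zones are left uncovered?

Union of A, C = {5, 6, 8, 9, 10}.
Not covered: 2, 3, 4, 7 — 4 zones.

4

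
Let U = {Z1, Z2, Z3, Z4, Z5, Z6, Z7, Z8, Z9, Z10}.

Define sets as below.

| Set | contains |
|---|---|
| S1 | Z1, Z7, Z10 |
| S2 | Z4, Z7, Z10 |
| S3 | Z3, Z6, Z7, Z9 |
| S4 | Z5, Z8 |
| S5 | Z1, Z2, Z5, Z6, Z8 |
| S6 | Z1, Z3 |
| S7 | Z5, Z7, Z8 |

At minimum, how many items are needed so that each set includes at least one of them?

Take H = {Z1, Z5, Z7}. Each listed set contains at least one of these, so H is a hitting set of size 3.
The sets S2, S4, S6 are pairwise disjoint, so any hitting set needs a separate item for each — at least 3. Hence 3 is optimal.

3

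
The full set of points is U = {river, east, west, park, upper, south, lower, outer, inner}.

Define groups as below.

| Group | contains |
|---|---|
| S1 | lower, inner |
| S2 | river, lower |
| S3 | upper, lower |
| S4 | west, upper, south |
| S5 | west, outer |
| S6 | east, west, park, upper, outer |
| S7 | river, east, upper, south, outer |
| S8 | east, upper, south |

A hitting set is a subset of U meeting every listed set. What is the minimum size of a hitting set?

H = {west, upper, lower} meets every group (each contains at least one member of H), and |H| = 3.
The groups S1, S5, S8 are pairwise disjoint, so any hitting set needs a separate point for each — at least 3. Hence 3 is optimal.

3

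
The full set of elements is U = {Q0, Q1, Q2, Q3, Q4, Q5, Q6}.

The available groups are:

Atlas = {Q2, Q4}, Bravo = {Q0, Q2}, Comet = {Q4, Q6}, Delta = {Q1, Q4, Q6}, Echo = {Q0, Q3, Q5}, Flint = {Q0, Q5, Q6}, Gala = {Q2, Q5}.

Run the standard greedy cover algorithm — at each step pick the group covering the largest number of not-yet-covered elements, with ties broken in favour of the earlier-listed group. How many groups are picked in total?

3

Greedy: pick Delta (covers 3 new) → pick Echo (covers 3 new) → pick Atlas (covers 1 new). Total picks: 3.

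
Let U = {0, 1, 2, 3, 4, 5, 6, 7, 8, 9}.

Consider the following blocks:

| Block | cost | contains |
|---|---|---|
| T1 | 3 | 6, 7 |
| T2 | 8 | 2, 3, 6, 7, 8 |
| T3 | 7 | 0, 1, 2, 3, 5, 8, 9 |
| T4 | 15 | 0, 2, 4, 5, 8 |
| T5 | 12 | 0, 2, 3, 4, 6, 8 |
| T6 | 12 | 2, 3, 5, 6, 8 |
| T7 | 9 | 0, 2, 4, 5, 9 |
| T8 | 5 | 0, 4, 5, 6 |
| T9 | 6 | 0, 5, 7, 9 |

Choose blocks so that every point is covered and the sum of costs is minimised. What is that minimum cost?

15

T1, T3, T8 together cover every point (T1 ∪ T3 ∪ T8 = {0, 1, 2, 3, 4, 5, 6, 7, 8, 9}); total cost 3 + 7 + 5 = 15.
No covering selection has total cost below 15.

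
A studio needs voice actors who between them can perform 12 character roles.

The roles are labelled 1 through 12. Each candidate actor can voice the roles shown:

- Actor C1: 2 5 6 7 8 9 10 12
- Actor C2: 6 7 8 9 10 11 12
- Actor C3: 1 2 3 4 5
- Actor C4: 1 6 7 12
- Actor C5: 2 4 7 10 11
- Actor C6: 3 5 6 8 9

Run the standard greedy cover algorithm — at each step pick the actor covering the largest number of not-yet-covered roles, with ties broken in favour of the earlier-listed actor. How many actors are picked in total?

Greedy: pick C1 (covers 8 new) → pick C3 (covers 3 new) → pick C2 (covers 1 new). Total picks: 3.
(The true minimum cover uses only 2 actors, so greedy is not optimal here.)

3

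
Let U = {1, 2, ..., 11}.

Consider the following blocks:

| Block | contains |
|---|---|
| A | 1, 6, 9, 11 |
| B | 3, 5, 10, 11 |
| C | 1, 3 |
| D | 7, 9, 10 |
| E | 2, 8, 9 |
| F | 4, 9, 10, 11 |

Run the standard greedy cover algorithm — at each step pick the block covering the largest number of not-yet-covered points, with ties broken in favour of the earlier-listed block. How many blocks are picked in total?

5

Greedy: pick A (covers 4 new) → pick B (covers 3 new) → pick E (covers 2 new) → pick D (covers 1 new) → pick F (covers 1 new). Total picks: 5.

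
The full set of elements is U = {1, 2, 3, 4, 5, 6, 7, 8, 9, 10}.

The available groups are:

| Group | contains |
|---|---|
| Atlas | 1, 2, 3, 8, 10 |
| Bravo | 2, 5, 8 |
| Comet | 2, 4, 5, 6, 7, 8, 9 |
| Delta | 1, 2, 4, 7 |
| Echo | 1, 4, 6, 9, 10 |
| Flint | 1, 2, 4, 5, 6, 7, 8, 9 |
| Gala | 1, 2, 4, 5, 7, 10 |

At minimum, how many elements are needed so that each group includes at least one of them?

Take H = {2, 4}. Each listed group contains at least one of these, so H is a hitting set of size 2.
The groups Bravo, Echo are pairwise disjoint, so any hitting set needs a separate element for each — at least 2. Hence 2 is optimal.

2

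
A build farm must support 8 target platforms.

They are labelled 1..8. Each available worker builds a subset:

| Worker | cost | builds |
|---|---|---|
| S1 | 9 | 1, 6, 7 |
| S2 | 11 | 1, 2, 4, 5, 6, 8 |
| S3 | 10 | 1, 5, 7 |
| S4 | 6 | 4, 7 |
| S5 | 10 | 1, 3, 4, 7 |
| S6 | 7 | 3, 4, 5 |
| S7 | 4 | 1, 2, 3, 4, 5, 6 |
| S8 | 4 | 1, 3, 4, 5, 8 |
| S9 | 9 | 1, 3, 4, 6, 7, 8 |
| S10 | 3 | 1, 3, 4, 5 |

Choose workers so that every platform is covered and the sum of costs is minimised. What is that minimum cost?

13

S7, S9 together cover every platform (S7 ∪ S9 = {1, 2, 3, 4, 5, 6, 7, 8}); total cost 4 + 9 = 13.
The greedy pick S7, S8, S4 costs 14; no covering selection beats 13.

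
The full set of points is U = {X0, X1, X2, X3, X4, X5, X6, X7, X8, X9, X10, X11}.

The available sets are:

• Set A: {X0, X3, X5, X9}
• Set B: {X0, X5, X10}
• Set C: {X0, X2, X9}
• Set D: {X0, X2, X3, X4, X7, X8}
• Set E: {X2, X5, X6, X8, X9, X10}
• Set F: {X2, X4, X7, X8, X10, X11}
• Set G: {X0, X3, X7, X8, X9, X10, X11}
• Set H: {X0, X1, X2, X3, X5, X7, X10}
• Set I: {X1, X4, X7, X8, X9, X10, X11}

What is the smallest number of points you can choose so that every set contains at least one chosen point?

2

T = {X0, X8} meets every set (each contains at least one member of T), and |T| = 2.
The sets A, F are pairwise disjoint, so any hitting set needs a separate point for each — at least 2. Hence 2 is optimal.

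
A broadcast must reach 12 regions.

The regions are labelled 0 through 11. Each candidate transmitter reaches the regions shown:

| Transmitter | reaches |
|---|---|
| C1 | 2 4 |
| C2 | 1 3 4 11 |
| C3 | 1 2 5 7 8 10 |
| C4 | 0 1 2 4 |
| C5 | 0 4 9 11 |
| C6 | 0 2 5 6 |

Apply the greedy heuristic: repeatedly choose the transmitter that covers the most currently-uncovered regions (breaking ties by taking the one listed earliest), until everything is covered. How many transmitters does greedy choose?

Greedy: pick C3 (covers 6 new) → pick C5 (covers 4 new) → pick C2 (covers 1 new) → pick C6 (covers 1 new). Total picks: 4.

4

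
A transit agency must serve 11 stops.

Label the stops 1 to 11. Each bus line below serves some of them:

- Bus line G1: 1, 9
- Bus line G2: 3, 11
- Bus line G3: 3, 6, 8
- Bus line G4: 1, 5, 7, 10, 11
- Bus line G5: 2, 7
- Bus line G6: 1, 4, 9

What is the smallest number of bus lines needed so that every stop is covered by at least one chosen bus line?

G3 and G4 and G5 and G6 together: G3 ∪ G4 ∪ G5 ∪ G6 = {1, 2, 3, 4, 5, 6, 7, 8, 9, 10, 11} — every stop is covered.
Only G5 contains 2, so G5 is forced; the remaining 9 stops need at least 3 more bus lines (each remaining bus line adds at most 4) — so at least 4 bus lines are needed, and 4 is optimal.

4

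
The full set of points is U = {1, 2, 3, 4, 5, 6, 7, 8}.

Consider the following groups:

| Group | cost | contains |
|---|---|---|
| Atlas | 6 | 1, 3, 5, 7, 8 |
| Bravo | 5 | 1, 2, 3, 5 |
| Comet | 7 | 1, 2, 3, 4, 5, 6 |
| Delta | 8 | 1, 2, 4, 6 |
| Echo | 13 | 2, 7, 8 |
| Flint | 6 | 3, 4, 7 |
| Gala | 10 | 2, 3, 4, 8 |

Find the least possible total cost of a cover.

Atlas, Comet together cover every point (Atlas ∪ Comet = {1, 2, 3, 4, 5, 6, 7, 8}); total cost 6 + 7 = 13.
No covering selection has total cost below 13.

13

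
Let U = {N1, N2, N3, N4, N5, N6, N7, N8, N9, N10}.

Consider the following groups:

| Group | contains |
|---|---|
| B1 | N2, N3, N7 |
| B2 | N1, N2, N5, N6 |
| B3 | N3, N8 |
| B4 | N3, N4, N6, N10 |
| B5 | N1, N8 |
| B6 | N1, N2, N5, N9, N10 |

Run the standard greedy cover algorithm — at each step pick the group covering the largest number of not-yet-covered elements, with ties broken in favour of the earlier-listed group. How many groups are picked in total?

Greedy: pick B6 (covers 5 new) → pick B4 (covers 3 new) → pick B1 (covers 1 new) → pick B3 (covers 1 new). Total picks: 4.

4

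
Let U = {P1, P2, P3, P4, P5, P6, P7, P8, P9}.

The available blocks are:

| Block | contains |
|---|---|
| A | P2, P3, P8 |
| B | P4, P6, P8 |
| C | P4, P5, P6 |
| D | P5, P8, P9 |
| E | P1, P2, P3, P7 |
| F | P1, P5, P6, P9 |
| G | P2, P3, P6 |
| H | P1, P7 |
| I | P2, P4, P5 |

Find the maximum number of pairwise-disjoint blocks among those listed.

3

D, G, H are pairwise disjoint (D={P5,P8,P9}; G={P2,P3,P6}; H={P1,P7}).
Every remaining block overlaps one of these, and no 4 of the listed blocks are pairwise disjoint, so 3 is the maximum.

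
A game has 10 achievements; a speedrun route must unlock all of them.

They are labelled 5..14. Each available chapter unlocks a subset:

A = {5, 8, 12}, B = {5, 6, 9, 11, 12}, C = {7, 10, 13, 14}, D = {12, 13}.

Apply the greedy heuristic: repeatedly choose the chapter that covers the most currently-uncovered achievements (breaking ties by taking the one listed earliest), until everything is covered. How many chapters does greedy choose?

3

Greedy: pick B (covers 5 new) → pick C (covers 4 new) → pick A (covers 1 new). Total picks: 3.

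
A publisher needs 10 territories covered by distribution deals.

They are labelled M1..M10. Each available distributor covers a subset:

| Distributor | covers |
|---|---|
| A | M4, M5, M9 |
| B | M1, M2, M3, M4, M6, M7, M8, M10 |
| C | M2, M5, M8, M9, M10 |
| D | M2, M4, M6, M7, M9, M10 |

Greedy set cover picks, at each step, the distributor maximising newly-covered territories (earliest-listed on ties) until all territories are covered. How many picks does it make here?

2

Greedy: pick B (covers 8 new) → pick A (covers 2 new). Total picks: 2.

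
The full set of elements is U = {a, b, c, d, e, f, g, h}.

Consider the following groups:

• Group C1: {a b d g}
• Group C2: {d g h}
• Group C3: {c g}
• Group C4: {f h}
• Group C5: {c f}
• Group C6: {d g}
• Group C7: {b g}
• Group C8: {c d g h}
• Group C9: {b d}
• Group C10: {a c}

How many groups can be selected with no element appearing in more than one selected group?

3

C4, C7, C10 are pairwise disjoint (C4={f,h}; C7={b,g}; C10={a,c}).
Every remaining group overlaps one of these, and no 4 of the listed groups are pairwise disjoint, so 3 is the maximum.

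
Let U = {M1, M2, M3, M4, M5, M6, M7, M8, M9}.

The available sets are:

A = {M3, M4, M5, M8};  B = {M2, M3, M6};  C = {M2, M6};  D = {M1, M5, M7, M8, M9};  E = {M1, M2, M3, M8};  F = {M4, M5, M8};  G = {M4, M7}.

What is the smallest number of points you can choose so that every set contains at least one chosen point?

3

The 3 points {M2, M4, M9} hit every set.
No choice of 2 points meets every set, so 3 is the minimum.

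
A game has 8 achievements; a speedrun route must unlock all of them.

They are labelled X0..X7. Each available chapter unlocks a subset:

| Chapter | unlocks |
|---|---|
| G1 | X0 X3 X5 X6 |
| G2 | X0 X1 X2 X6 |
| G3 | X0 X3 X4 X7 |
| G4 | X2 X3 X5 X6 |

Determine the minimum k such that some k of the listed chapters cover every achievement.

G2 and G3 and G4 together: G2 ∪ G3 ∪ G4 = {X0, X1, X2, X3, X4, X5, X6, X7} — every achievement is covered.
Only G2 contains X1, so G2 is forced; the remaining 4 achievements need at least 2 more chapters (each remaining chapter adds at most 3) — so at least 3 chapters are needed, and 3 is optimal.

3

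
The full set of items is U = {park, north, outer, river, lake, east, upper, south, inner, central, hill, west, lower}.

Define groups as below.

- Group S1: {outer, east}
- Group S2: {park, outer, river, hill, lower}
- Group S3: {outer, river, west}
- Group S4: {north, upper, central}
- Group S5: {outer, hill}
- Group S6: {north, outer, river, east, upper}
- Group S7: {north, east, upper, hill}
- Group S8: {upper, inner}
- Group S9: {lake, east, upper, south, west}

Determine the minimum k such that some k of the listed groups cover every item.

Take {S2, S4, S8, S9}. Their union is {park, north, outer, river, lake, east, upper, south, inner, central, hill, west, lower}, which is all 13 items.
Only S8 contains inner, so S8 is forced; the remaining 11 items need at least 3 more groups (each remaining group adds at most 5) — so at least 4 groups are needed, and 4 is optimal.

4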